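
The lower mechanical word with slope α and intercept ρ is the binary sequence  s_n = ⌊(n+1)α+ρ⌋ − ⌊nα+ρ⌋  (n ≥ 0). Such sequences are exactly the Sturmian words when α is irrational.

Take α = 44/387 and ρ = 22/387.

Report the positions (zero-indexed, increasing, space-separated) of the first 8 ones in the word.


8 17 25 34 43 52 61 69

n=0: ⌊66/387⌋−⌊22/387⌋ = 0−0 = 0
n=1: ⌊110/387⌋−⌊66/387⌋ = 0−0 = 0
  …
n=8: ⌊418/387⌋−⌊374/387⌋ = 1−0 = 1  ← one
n=9: ⌊462/387⌋−⌊418/387⌋ = 1−1 = 0
n=10: ⌊506/387⌋−⌊462/387⌋ = 1−1 = 0
  …
n=17: ⌊814/387⌋−⌊770/387⌋ = 2−1 = 1  ← one
n=18: ⌊858/387⌋−⌊814/387⌋ = 2−2 = 0
n=19: ⌊902/387⌋−⌊858/387⌋ = 2−2 = 0
  …
n=25: ⌊1166/387⌋−⌊1122/387⌋ = 3−2 = 1  ← one
n=26: ⌊1210/387⌋−⌊1166/387⌋ = 3−3 = 0
n=27: ⌊1254/387⌋−⌊1210/387⌋ = 3−3 = 0
  …
n=34: ⌊1562/387⌋−⌊1518/387⌋ = 4−3 = 1  ← one
n=35: ⌊1606/387⌋−⌊1562/387⌋ = 4−4 = 0
n=36: ⌊1650/387⌋−⌊1606/387⌋ = 4−4 = 0
  …
n=43: ⌊1958/387⌋−⌊1914/387⌋ = 5−4 = 1  ← one
n=44: ⌊2002/387⌋−⌊1958/387⌋ = 5−5 = 0
n=45: ⌊2046/387⌋−⌊2002/387⌋ = 5−5 = 0
  …
n=52: ⌊2354/387⌋−⌊2310/387⌋ = 6−5 = 1  ← one
n=53: ⌊2398/387⌋−⌊2354/387⌋ = 6−6 = 0
n=54: ⌊2442/387⌋−⌊2398/387⌋ = 6−6 = 0
  …
n=61: ⌊2750/387⌋−⌊2706/387⌋ = 7−6 = 1  ← one
n=62: ⌊2794/387⌋−⌊2750/387⌋ = 7−7 = 0
n=63: ⌊2838/387⌋−⌊2794/387⌋ = 7−7 = 0
  …
n=69: ⌊3102/387⌋−⌊3058/387⌋ = 8−7 = 1  ← one
positions of the first 8 ones: 8 17 25 34 43 52 61 69


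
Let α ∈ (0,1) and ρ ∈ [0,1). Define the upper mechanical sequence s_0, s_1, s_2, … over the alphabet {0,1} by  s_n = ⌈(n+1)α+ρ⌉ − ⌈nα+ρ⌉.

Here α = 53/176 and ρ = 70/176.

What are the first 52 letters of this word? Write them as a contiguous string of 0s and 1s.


0010010010010001001001000100100100010010010001001001

n=0: ⌈(1·53+70)/176⌉ − ⌈(0·53+70)/176⌉ = ⌈123/176⌉ − ⌈70/176⌉ = 1 − 1 = 0
n=1: ⌈(2·53+70)/176⌉ − ⌈(1·53+70)/176⌉ = ⌈176/176⌉ − ⌈123/176⌉ = 1 − 1 = 0
n=2: ⌈(3·53+70)/176⌉ − ⌈(2·53+70)/176⌉ = ⌈229/176⌉ − ⌈176/176⌉ = 2 − 1 = 1
n=3: ⌈(4·53+70)/176⌉ − ⌈(3·53+70)/176⌉ = ⌈282/176⌉ − ⌈229/176⌉ = 2 − 2 = 0
n=4: ⌈(5·53+70)/176⌉ − ⌈(4·53+70)/176⌉ = ⌈335/176⌉ − ⌈282/176⌉ = 2 − 2 = 0
n=5: ⌈(6·53+70)/176⌉ − ⌈(5·53+70)/176⌉ = ⌈388/176⌉ − ⌈335/176⌉ = 3 − 2 = 1
n=6: ⌈(7·53+70)/176⌉ − ⌈(6·53+70)/176⌉ = ⌈441/176⌉ − ⌈388/176⌉ = 3 − 3 = 0
n=7: ⌈(8·53+70)/176⌉ − ⌈(7·53+70)/176⌉ = ⌈494/176⌉ − ⌈441/176⌉ = 3 − 3 = 0
n=8: ⌈(9·53+70)/176⌉ − ⌈(8·53+70)/176⌉ = ⌈547/176⌉ − ⌈494/176⌉ = 4 − 3 = 1
n=9: ⌈(10·53+70)/176⌉ − ⌈(9·53+70)/176⌉ = ⌈600/176⌉ − ⌈547/176⌉ = 4 − 4 = 0
n=10: ⌈(11·53+70)/176⌉ − ⌈(10·53+70)/176⌉ = ⌈653/176⌉ − ⌈600/176⌉ = 4 − 4 = 0
n=11: ⌈(12·53+70)/176⌉ − ⌈(11·53+70)/176⌉ = ⌈706/176⌉ − ⌈653/176⌉ = 5 − 4 = 1
n=12: ⌈(13·53+70)/176⌉ − ⌈(12·53+70)/176⌉ = ⌈759/176⌉ − ⌈706/176⌉ = 5 − 5 = 0
n=13: ⌈(14·53+70)/176⌉ − ⌈(13·53+70)/176⌉ = ⌈812/176⌉ − ⌈759/176⌉ = 5 − 5 = 0
n=14: ⌈(15·53+70)/176⌉ − ⌈(14·53+70)/176⌉ = ⌈865/176⌉ − ⌈812/176⌉ = 5 − 5 = 0
n=15: ⌈(16·53+70)/176⌉ − ⌈(15·53+70)/176⌉ = ⌈918/176⌉ − ⌈865/176⌉ = 6 − 5 = 1
n=16: ⌈(17·53+70)/176⌉ − ⌈(16·53+70)/176⌉ = ⌈971/176⌉ − ⌈918/176⌉ = 6 − 6 = 0
n=17: ⌈(18·53+70)/176⌉ − ⌈(17·53+70)/176⌉ = ⌈1024/176⌉ − ⌈971/176⌉ = 6 − 6 = 0
n=18: ⌈(19·53+70)/176⌉ − ⌈(18·53+70)/176⌉ = ⌈1077/176⌉ − ⌈1024/176⌉ = 7 − 6 = 1
n=19: ⌈(20·53+70)/176⌉ − ⌈(19·53+70)/176⌉ = ⌈1130/176⌉ − ⌈1077/176⌉ = 7 − 7 = 0
n=20: ⌈(21·53+70)/176⌉ − ⌈(20·53+70)/176⌉ = ⌈1183/176⌉ − ⌈1130/176⌉ = 7 − 7 = 0
n=21: ⌈(22·53+70)/176⌉ − ⌈(21·53+70)/176⌉ = ⌈1236/176⌉ − ⌈1183/176⌉ = 8 − 7 = 1
n=22: ⌈(23·53+70)/176⌉ − ⌈(22·53+70)/176⌉ = ⌈1289/176⌉ − ⌈1236/176⌉ = 8 − 8 = 0
n=23: ⌈(24·53+70)/176⌉ − ⌈(23·53+70)/176⌉ = ⌈1342/176⌉ − ⌈1289/176⌉ = 8 − 8 = 0
n=24: ⌈(25·53+70)/176⌉ − ⌈(24·53+70)/176⌉ = ⌈1395/176⌉ − ⌈1342/176⌉ = 8 − 8 = 0
n=25: ⌈(26·53+70)/176⌉ − ⌈(25·53+70)/176⌉ = ⌈1448/176⌉ − ⌈1395/176⌉ = 9 − 8 = 1
n=26: ⌈(27·53+70)/176⌉ − ⌈(26·53+70)/176⌉ = ⌈1501/176⌉ − ⌈1448/176⌉ = 9 − 9 = 0
n=27: ⌈(28·53+70)/176⌉ − ⌈(27·53+70)/176⌉ = ⌈1554/176⌉ − ⌈1501/176⌉ = 9 − 9 = 0
n=28: ⌈(29·53+70)/176⌉ − ⌈(28·53+70)/176⌉ = ⌈1607/176⌉ − ⌈1554/176⌉ = 10 − 9 = 1
n=29: ⌈(30·53+70)/176⌉ − ⌈(29·53+70)/176⌉ = ⌈1660/176⌉ − ⌈1607/176⌉ = 10 − 10 = 0
n=30: ⌈(31·53+70)/176⌉ − ⌈(30·53+70)/176⌉ = ⌈1713/176⌉ − ⌈1660/176⌉ = 10 − 10 = 0
n=31: ⌈(32·53+70)/176⌉ − ⌈(31·53+70)/176⌉ = ⌈1766/176⌉ − ⌈1713/176⌉ = 11 − 10 = 1
n=32: ⌈(33·53+70)/176⌉ − ⌈(32·53+70)/176⌉ = ⌈1819/176⌉ − ⌈1766/176⌉ = 11 − 11 = 0
n=33: ⌈(34·53+70)/176⌉ − ⌈(33·53+70)/176⌉ = ⌈1872/176⌉ − ⌈1819/176⌉ = 11 − 11 = 0
n=34: ⌈(35·53+70)/176⌉ − ⌈(34·53+70)/176⌉ = ⌈1925/176⌉ − ⌈1872/176⌉ = 11 − 11 = 0
n=35: ⌈(36·53+70)/176⌉ − ⌈(35·53+70)/176⌉ = ⌈1978/176⌉ − ⌈1925/176⌉ = 12 − 11 = 1
n=36: ⌈(37·53+70)/176⌉ − ⌈(36·53+70)/176⌉ = ⌈2031/176⌉ − ⌈1978/176⌉ = 12 − 12 = 0
n=37: ⌈(38·53+70)/176⌉ − ⌈(37·53+70)/176⌉ = ⌈2084/176⌉ − ⌈2031/176⌉ = 12 − 12 = 0
n=38: ⌈(39·53+70)/176⌉ − ⌈(38·53+70)/176⌉ = ⌈2137/176⌉ − ⌈2084/176⌉ = 13 − 12 = 1
n=39: ⌈(40·53+70)/176⌉ − ⌈(39·53+70)/176⌉ = ⌈2190/176⌉ − ⌈2137/176⌉ = 13 − 13 = 0
n=40: ⌈(41·53+70)/176⌉ − ⌈(40·53+70)/176⌉ = ⌈2243/176⌉ − ⌈2190/176⌉ = 13 − 13 = 0
n=41: ⌈(42·53+70)/176⌉ − ⌈(41·53+70)/176⌉ = ⌈2296/176⌉ − ⌈2243/176⌉ = 14 − 13 = 1
n=42: ⌈(43·53+70)/176⌉ − ⌈(42·53+70)/176⌉ = ⌈2349/176⌉ − ⌈2296/176⌉ = 14 − 14 = 0
n=43: ⌈(44·53+70)/176⌉ − ⌈(43·53+70)/176⌉ = ⌈2402/176⌉ − ⌈2349/176⌉ = 14 − 14 = 0
n=44: ⌈(45·53+70)/176⌉ − ⌈(44·53+70)/176⌉ = ⌈2455/176⌉ − ⌈2402/176⌉ = 14 − 14 = 0
n=45: ⌈(46·53+70)/176⌉ − ⌈(45·53+70)/176⌉ = ⌈2508/176⌉ − ⌈2455/176⌉ = 15 − 14 = 1
n=46: ⌈(47·53+70)/176⌉ − ⌈(46·53+70)/176⌉ = ⌈2561/176⌉ − ⌈2508/176⌉ = 15 − 15 = 0
n=47: ⌈(48·53+70)/176⌉ − ⌈(47·53+70)/176⌉ = ⌈2614/176⌉ − ⌈2561/176⌉ = 15 − 15 = 0
n=48: ⌈(49·53+70)/176⌉ − ⌈(48·53+70)/176⌉ = ⌈2667/176⌉ − ⌈2614/176⌉ = 16 − 15 = 1
n=49: ⌈(50·53+70)/176⌉ − ⌈(49·53+70)/176⌉ = ⌈2720/176⌉ − ⌈2667/176⌉ = 16 − 16 = 0
n=50: ⌈(51·53+70)/176⌉ − ⌈(50·53+70)/176⌉ = ⌈2773/176⌉ − ⌈2720/176⌉ = 16 − 16 = 0
n=51: ⌈(52·53+70)/176⌉ − ⌈(51·53+70)/176⌉ = ⌈2826/176⌉ − ⌈2773/176⌉ = 17 − 16 = 1


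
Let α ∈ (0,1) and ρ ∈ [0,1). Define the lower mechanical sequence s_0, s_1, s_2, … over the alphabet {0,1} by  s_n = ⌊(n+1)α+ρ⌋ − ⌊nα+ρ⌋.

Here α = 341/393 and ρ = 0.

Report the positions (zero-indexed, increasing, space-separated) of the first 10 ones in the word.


1 2 3 4 5 6 8 9 10 11

n=0: ⌊341/393⌋−⌊0/393⌋ = 0−0 = 0
n=1: ⌊682/393⌋−⌊341/393⌋ = 1−0 = 1  ← one
n=2: ⌊1023/393⌋−⌊682/393⌋ = 2−1 = 1  ← one
n=3: ⌊1364/393⌋−⌊1023/393⌋ = 3−2 = 1  ← one
n=4: ⌊1705/393⌋−⌊1364/393⌋ = 4−3 = 1  ← one
n=5: ⌊2046/393⌋−⌊1705/393⌋ = 5−4 = 1  ← one
n=6: ⌊2387/393⌋−⌊2046/393⌋ = 6−5 = 1  ← one
n=7: ⌊2728/393⌋−⌊2387/393⌋ = 6−6 = 0
n=8: ⌊3069/393⌋−⌊2728/393⌋ = 7−6 = 1  ← one
n=9: ⌊3410/393⌋−⌊3069/393⌋ = 8−7 = 1  ← one
n=10: ⌊3751/393⌋−⌊3410/393⌋ = 9−8 = 1  ← one
n=11: ⌊4092/393⌋−⌊3751/393⌋ = 10−9 = 1  ← one
positions of the first 10 ones: 1 2 3 4 5 6 8 9 10 11


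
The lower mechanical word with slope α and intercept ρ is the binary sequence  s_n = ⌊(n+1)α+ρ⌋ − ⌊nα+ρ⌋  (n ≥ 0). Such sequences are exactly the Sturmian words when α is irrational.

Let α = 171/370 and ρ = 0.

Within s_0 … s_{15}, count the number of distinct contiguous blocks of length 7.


5

t_n = ⌊(n·171)/370⌋ for n = 0 … 16:
  n=0…9: ⌊0/370⌋=0 ⌊171/370⌋=0 ⌊342/370⌋=0 ⌊513/370⌋=1 ⌊684/370⌋=1 ⌊855/370⌋=2 ⌊1026/370⌋=2 ⌊1197/370⌋=3 ⌊1368/370⌋=3 ⌊1539/370⌋=4
  n=10…16: ⌊1710/370⌋=4 ⌊1881/370⌋=5 ⌊2052/370⌋=5 ⌊2223/370⌋=6 ⌊2394/370⌋=6 ⌊2565/370⌋=6 ⌊2736/370⌋=7
s_n = t_(n+1) − t_n for n = 0 … 15 gives
prefix = 0010101010101001
slide a length-7 window over [0..6] … [9..15] (10 windows); first occurrence of each distinct factor:
  [  0..  6] 0010101
  [  1..  7] 0101010
  [  2..  8] 1010101
  [  8.. 14] 1010100
  [  9.. 15] 0101001
  (the other 5 windows repeat one of these)
distinct factors: {0010101, 0101001, 0101010, 1010100, 1010101}
count = 5  (Sturmian bound for length 7 is 8)


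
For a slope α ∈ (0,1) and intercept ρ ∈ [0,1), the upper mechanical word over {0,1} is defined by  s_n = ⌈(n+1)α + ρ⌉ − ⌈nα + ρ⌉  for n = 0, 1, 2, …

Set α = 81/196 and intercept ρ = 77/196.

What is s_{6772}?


(n+1)α + ρ = (6773·81 + 77) / 196 = 548690/196
nα + ρ     = (6772·81 + 77) / 196 = 548609/196
⌈548690/196⌉ = 2800,  ⌈548609/196⌉ = 2800
s_{6772} = 2800 − 2800 = 0

0


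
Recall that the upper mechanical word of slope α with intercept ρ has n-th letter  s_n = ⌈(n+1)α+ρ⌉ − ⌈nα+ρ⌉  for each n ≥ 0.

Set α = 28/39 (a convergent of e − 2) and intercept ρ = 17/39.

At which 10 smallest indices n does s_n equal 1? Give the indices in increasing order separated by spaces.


0 2 3 4 6 7 9 10 11 13

n=0: ⌈45/39⌉−⌈17/39⌉ = 2−1 = 1  ← one
n=1: ⌈73/39⌉−⌈45/39⌉ = 2−2 = 0
n=2: ⌈101/39⌉−⌈73/39⌉ = 3−2 = 1  ← one
n=3: ⌈129/39⌉−⌈101/39⌉ = 4−3 = 1  ← one
n=4: ⌈157/39⌉−⌈129/39⌉ = 5−4 = 1  ← one
n=5: ⌈185/39⌉−⌈157/39⌉ = 5−5 = 0
n=6: ⌈213/39⌉−⌈185/39⌉ = 6−5 = 1  ← one
n=7: ⌈241/39⌉−⌈213/39⌉ = 7−6 = 1  ← one
n=8: ⌈269/39⌉−⌈241/39⌉ = 7−7 = 0
n=9: ⌈297/39⌉−⌈269/39⌉ = 8−7 = 1  ← one
n=10: ⌈325/39⌉−⌈297/39⌉ = 9−8 = 1  ← one
n=11: ⌈353/39⌉−⌈325/39⌉ = 10−9 = 1  ← one
n=12: ⌈381/39⌉−⌈353/39⌉ = 10−10 = 0
n=13: ⌈409/39⌉−⌈381/39⌉ = 11−10 = 1  ← one
positions of the first 10 ones: 0 2 3 4 6 7 9 10 11 13


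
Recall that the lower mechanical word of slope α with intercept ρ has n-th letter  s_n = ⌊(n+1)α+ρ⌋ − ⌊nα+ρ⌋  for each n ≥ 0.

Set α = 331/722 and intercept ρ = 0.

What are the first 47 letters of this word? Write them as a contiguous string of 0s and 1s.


00101010101001010101010100101010101001010101010

n=0: ⌊(1·331)/722⌋ − ⌊(0·331)/722⌋ = ⌊331/722⌋ − ⌊0/722⌋ = 0 − 0 = 0
n=1: ⌊(2·331)/722⌋ − ⌊(1·331)/722⌋ = ⌊662/722⌋ − ⌊331/722⌋ = 0 − 0 = 0
n=2: ⌊(3·331)/722⌋ − ⌊(2·331)/722⌋ = ⌊993/722⌋ − ⌊662/722⌋ = 1 − 0 = 1
n=3: ⌊(4·331)/722⌋ − ⌊(3·331)/722⌋ = ⌊1324/722⌋ − ⌊993/722⌋ = 1 − 1 = 0
n=4: ⌊(5·331)/722⌋ − ⌊(4·331)/722⌋ = ⌊1655/722⌋ − ⌊1324/722⌋ = 2 − 1 = 1
n=5: ⌊(6·331)/722⌋ − ⌊(5·331)/722⌋ = ⌊1986/722⌋ − ⌊1655/722⌋ = 2 − 2 = 0
n=6: ⌊(7·331)/722⌋ − ⌊(6·331)/722⌋ = ⌊2317/722⌋ − ⌊1986/722⌋ = 3 − 2 = 1
n=7: ⌊(8·331)/722⌋ − ⌊(7·331)/722⌋ = ⌊2648/722⌋ − ⌊2317/722⌋ = 3 − 3 = 0
n=8: ⌊(9·331)/722⌋ − ⌊(8·331)/722⌋ = ⌊2979/722⌋ − ⌊2648/722⌋ = 4 − 3 = 1
n=9: ⌊(10·331)/722⌋ − ⌊(9·331)/722⌋ = ⌊3310/722⌋ − ⌊2979/722⌋ = 4 − 4 = 0
n=10: ⌊(11·331)/722⌋ − ⌊(10·331)/722⌋ = ⌊3641/722⌋ − ⌊3310/722⌋ = 5 − 4 = 1
n=11: ⌊(12·331)/722⌋ − ⌊(11·331)/722⌋ = ⌊3972/722⌋ − ⌊3641/722⌋ = 5 − 5 = 0
n=12: ⌊(13·331)/722⌋ − ⌊(12·331)/722⌋ = ⌊4303/722⌋ − ⌊3972/722⌋ = 5 − 5 = 0
n=13: ⌊(14·331)/722⌋ − ⌊(13·331)/722⌋ = ⌊4634/722⌋ − ⌊4303/722⌋ = 6 − 5 = 1
n=14: ⌊(15·331)/722⌋ − ⌊(14·331)/722⌋ = ⌊4965/722⌋ − ⌊4634/722⌋ = 6 − 6 = 0
n=15: ⌊(16·331)/722⌋ − ⌊(15·331)/722⌋ = ⌊5296/722⌋ − ⌊4965/722⌋ = 7 − 6 = 1
n=16: ⌊(17·331)/722⌋ − ⌊(16·331)/722⌋ = ⌊5627/722⌋ − ⌊5296/722⌋ = 7 − 7 = 0
n=17: ⌊(18·331)/722⌋ − ⌊(17·331)/722⌋ = ⌊5958/722⌋ − ⌊5627/722⌋ = 8 − 7 = 1
n=18: ⌊(19·331)/722⌋ − ⌊(18·331)/722⌋ = ⌊6289/722⌋ − ⌊5958/722⌋ = 8 − 8 = 0
n=19: ⌊(20·331)/722⌋ − ⌊(19·331)/722⌋ = ⌊6620/722⌋ − ⌊6289/722⌋ = 9 − 8 = 1
n=20: ⌊(21·331)/722⌋ − ⌊(20·331)/722⌋ = ⌊6951/722⌋ − ⌊6620/722⌋ = 9 − 9 = 0
n=21: ⌊(22·331)/722⌋ − ⌊(21·331)/722⌋ = ⌊7282/722⌋ − ⌊6951/722⌋ = 10 − 9 = 1
n=22: ⌊(23·331)/722⌋ − ⌊(22·331)/722⌋ = ⌊7613/722⌋ − ⌊7282/722⌋ = 10 − 10 = 0
n=23: ⌊(24·331)/722⌋ − ⌊(23·331)/722⌋ = ⌊7944/722⌋ − ⌊7613/722⌋ = 11 − 10 = 1
n=24: ⌊(25·331)/722⌋ − ⌊(24·331)/722⌋ = ⌊8275/722⌋ − ⌊7944/722⌋ = 11 − 11 = 0
n=25: ⌊(26·331)/722⌋ − ⌊(25·331)/722⌋ = ⌊8606/722⌋ − ⌊8275/722⌋ = 11 − 11 = 0
n=26: ⌊(27·331)/722⌋ − ⌊(26·331)/722⌋ = ⌊8937/722⌋ − ⌊8606/722⌋ = 12 − 11 = 1
n=27: ⌊(28·331)/722⌋ − ⌊(27·331)/722⌋ = ⌊9268/722⌋ − ⌊8937/722⌋ = 12 − 12 = 0
n=28: ⌊(29·331)/722⌋ − ⌊(28·331)/722⌋ = ⌊9599/722⌋ − ⌊9268/722⌋ = 13 − 12 = 1
n=29: ⌊(30·331)/722⌋ − ⌊(29·331)/722⌋ = ⌊9930/722⌋ − ⌊9599/722⌋ = 13 − 13 = 0
n=30: ⌊(31·331)/722⌋ − ⌊(30·331)/722⌋ = ⌊10261/722⌋ − ⌊9930/722⌋ = 14 − 13 = 1
n=31: ⌊(32·331)/722⌋ − ⌊(31·331)/722⌋ = ⌊10592/722⌋ − ⌊10261/722⌋ = 14 − 14 = 0
n=32: ⌊(33·331)/722⌋ − ⌊(32·331)/722⌋ = ⌊10923/722⌋ − ⌊10592/722⌋ = 15 − 14 = 1
n=33: ⌊(34·331)/722⌋ − ⌊(33·331)/722⌋ = ⌊11254/722⌋ − ⌊10923/722⌋ = 15 − 15 = 0
n=34: ⌊(35·331)/722⌋ − ⌊(34·331)/722⌋ = ⌊11585/722⌋ − ⌊11254/722⌋ = 16 − 15 = 1
n=35: ⌊(36·331)/722⌋ − ⌊(35·331)/722⌋ = ⌊11916/722⌋ − ⌊11585/722⌋ = 16 − 16 = 0
n=36: ⌊(37·331)/722⌋ − ⌊(36·331)/722⌋ = ⌊12247/722⌋ − ⌊11916/722⌋ = 16 − 16 = 0
n=37: ⌊(38·331)/722⌋ − ⌊(37·331)/722⌋ = ⌊12578/722⌋ − ⌊12247/722⌋ = 17 − 16 = 1
n=38: ⌊(39·331)/722⌋ − ⌊(38·331)/722⌋ = ⌊12909/722⌋ − ⌊12578/722⌋ = 17 − 17 = 0
n=39: ⌊(40·331)/722⌋ − ⌊(39·331)/722⌋ = ⌊13240/722⌋ − ⌊12909/722⌋ = 18 − 17 = 1
n=40: ⌊(41·331)/722⌋ − ⌊(40·331)/722⌋ = ⌊13571/722⌋ − ⌊13240/722⌋ = 18 − 18 = 0
n=41: ⌊(42·331)/722⌋ − ⌊(41·331)/722⌋ = ⌊13902/722⌋ − ⌊13571/722⌋ = 19 − 18 = 1
n=42: ⌊(43·331)/722⌋ − ⌊(42·331)/722⌋ = ⌊14233/722⌋ − ⌊13902/722⌋ = 19 − 19 = 0
n=43: ⌊(44·331)/722⌋ − ⌊(43·331)/722⌋ = ⌊14564/722⌋ − ⌊14233/722⌋ = 20 − 19 = 1
n=44: ⌊(45·331)/722⌋ − ⌊(44·331)/722⌋ = ⌊14895/722⌋ − ⌊14564/722⌋ = 20 − 20 = 0
n=45: ⌊(46·331)/722⌋ − ⌊(45·331)/722⌋ = ⌊15226/722⌋ − ⌊14895/722⌋ = 21 − 20 = 1
n=46: ⌊(47·331)/722⌋ − ⌊(46·331)/722⌋ = ⌊15557/722⌋ − ⌊15226/722⌋ = 21 − 21 = 0


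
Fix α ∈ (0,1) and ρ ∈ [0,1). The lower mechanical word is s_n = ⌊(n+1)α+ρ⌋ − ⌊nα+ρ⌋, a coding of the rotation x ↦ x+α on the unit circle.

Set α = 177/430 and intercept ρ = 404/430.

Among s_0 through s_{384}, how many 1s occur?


159

#1s = Σ_{n=0}^{384} s_n = Σ_{n=0}^{384} (⌊(n+1)α+ρ⌋ − ⌊nα+ρ⌋)
the sum telescopes: every ⌊nα+ρ⌋ with 0 < n < 385 appears once with + and once with −, leaving ⌊385α+ρ⌋ − ⌊0·α+ρ⌋
385α + ρ = (385·177 + 404) / 430 = 68549/430
ρ = 404/430
⌊68549/430⌋ = 159,  ⌊404/430⌋ = 0
#1s = 159 − 0 = 159


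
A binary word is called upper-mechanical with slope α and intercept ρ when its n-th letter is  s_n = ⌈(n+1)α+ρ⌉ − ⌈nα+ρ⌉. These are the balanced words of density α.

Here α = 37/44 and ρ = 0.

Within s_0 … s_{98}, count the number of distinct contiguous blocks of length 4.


t_n = ⌈(n·37)/44⌉ for n = 0 … 99:
  n=0…9: ⌈0/44⌉=0 ⌈37/44⌉=1 ⌈74/44⌉=2 ⌈111/44⌉=3 ⌈148/44⌉=4 ⌈185/44⌉=5 ⌈222/44⌉=6 ⌈259/44⌉=6 ⌈296/44⌉=7 ⌈333/44⌉=8
  n=10…19: ⌈370/44⌉=9 ⌈407/44⌉=10 ⌈444/44⌉=11 ⌈481/44⌉=11 ⌈518/44⌉=12 ⌈555/44⌉=13 ⌈592/44⌉=14 ⌈629/44⌉=15 ⌈666/44⌉=16 ⌈703/44⌉=16
  n=20…29: ⌈740/44⌉=17 ⌈777/44⌉=18 ⌈814/44⌉=19 ⌈851/44⌉=20 ⌈888/44⌉=21 ⌈925/44⌉=22 ⌈962/44⌉=22 ⌈999/44⌉=23 ⌈1036/44⌉=24 ⌈1073/44⌉=25
  n=30…39: ⌈1110/44⌉=26 ⌈1147/44⌉=27 ⌈1184/44⌉=27 ⌈1221/44⌉=28 ⌈1258/44⌉=29 ⌈1295/44⌉=30 ⌈1332/44⌉=31 ⌈1369/44⌉=32 ⌈1406/44⌉=32 ⌈1443/44⌉=33
  n=40…49: ⌈1480/44⌉=34 ⌈1517/44⌉=35 ⌈1554/44⌉=36 ⌈1591/44⌉=37 ⌈1628/44⌉=37 ⌈1665/44⌉=38 ⌈1702/44⌉=39 ⌈1739/44⌉=40 ⌈1776/44⌉=41 ⌈1813/44⌉=42
  n=50…59: ⌈1850/44⌉=43 ⌈1887/44⌉=43 ⌈1924/44⌉=44 ⌈1961/44⌉=45 ⌈1998/44⌉=46 ⌈2035/44⌉=47 ⌈2072/44⌉=48 ⌈2109/44⌉=48 ⌈2146/44⌉=49 ⌈2183/44⌉=50
  n=60…69: ⌈2220/44⌉=51 ⌈2257/44⌉=52 ⌈2294/44⌉=53 ⌈2331/44⌉=53 ⌈2368/44⌉=54 ⌈2405/44⌉=55 ⌈2442/44⌉=56 ⌈2479/44⌉=57 ⌈2516/44⌉=58 ⌈2553/44⌉=59
  n=70…79: ⌈2590/44⌉=59 ⌈2627/44⌉=60 ⌈2664/44⌉=61 ⌈2701/44⌉=62 ⌈2738/44⌉=63 ⌈2775/44⌉=64 ⌈2812/44⌉=64 ⌈2849/44⌉=65 ⌈2886/44⌉=66 ⌈2923/44⌉=67
  n=80…89: ⌈2960/44⌉=68 ⌈2997/44⌉=69 ⌈3034/44⌉=69 ⌈3071/44⌉=70 ⌈3108/44⌉=71 ⌈3145/44⌉=72 ⌈3182/44⌉=73 ⌈3219/44⌉=74 ⌈3256/44⌉=74 ⌈3293/44⌉=75
  n=90…99: ⌈3330/44⌉=76 ⌈3367/44⌉=77 ⌈3404/44⌉=78 ⌈3441/44⌉=79 ⌈3478/44⌉=80 ⌈3515/44⌉=80 ⌈3552/44⌉=81 ⌈3589/44⌉=82 ⌈3626/44⌉=83 ⌈3663/44⌉=84
s_n = t_(n+1) − t_n for n = 0 … 98 gives
prefix = 111111011111011111011111101111101111101111101111110111110111110111111011111011111011111011111101111
slide a length-4 window over [0..3] … [95..98] (96 windows); first occurrence of each distinct factor:
  [  0..  3] 1111
  [  3..  6] 1110
  [  4..  7] 1101
  [  5..  8] 1011
  [  6..  9] 0111
  (the other 91 windows repeat one of these)
distinct factors: {0111, 1011, 1101, 1110, 1111}
count = 5  (Sturmian bound for length 4 is 5)

5


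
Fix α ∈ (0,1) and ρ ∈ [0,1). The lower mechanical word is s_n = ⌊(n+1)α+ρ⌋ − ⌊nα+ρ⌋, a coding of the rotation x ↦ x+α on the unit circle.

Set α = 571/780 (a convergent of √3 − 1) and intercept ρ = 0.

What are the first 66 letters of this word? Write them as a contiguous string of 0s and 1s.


011011101110110111011101110110111011101110110111011101101110111011

n=0: ⌊(1·571)/780⌋ − ⌊(0·571)/780⌋ = ⌊571/780⌋ − ⌊0/780⌋ = 0 − 0 = 0
n=1: ⌊(2·571)/780⌋ − ⌊(1·571)/780⌋ = ⌊1142/780⌋ − ⌊571/780⌋ = 1 − 0 = 1
n=2: ⌊(3·571)/780⌋ − ⌊(2·571)/780⌋ = ⌊1713/780⌋ − ⌊1142/780⌋ = 2 − 1 = 1
n=3: ⌊(4·571)/780⌋ − ⌊(3·571)/780⌋ = ⌊2284/780⌋ − ⌊1713/780⌋ = 2 − 2 = 0
n=4: ⌊(5·571)/780⌋ − ⌊(4·571)/780⌋ = ⌊2855/780⌋ − ⌊2284/780⌋ = 3 − 2 = 1
n=5: ⌊(6·571)/780⌋ − ⌊(5·571)/780⌋ = ⌊3426/780⌋ − ⌊2855/780⌋ = 4 − 3 = 1
n=6: ⌊(7·571)/780⌋ − ⌊(6·571)/780⌋ = ⌊3997/780⌋ − ⌊3426/780⌋ = 5 − 4 = 1
n=7: ⌊(8·571)/780⌋ − ⌊(7·571)/780⌋ = ⌊4568/780⌋ − ⌊3997/780⌋ = 5 − 5 = 0
n=8: ⌊(9·571)/780⌋ − ⌊(8·571)/780⌋ = ⌊5139/780⌋ − ⌊4568/780⌋ = 6 − 5 = 1
n=9: ⌊(10·571)/780⌋ − ⌊(9·571)/780⌋ = ⌊5710/780⌋ − ⌊5139/780⌋ = 7 − 6 = 1
n=10: ⌊(11·571)/780⌋ − ⌊(10·571)/780⌋ = ⌊6281/780⌋ − ⌊5710/780⌋ = 8 − 7 = 1
n=11: ⌊(12·571)/780⌋ − ⌊(11·571)/780⌋ = ⌊6852/780⌋ − ⌊6281/780⌋ = 8 − 8 = 0
n=12: ⌊(13·571)/780⌋ − ⌊(12·571)/780⌋ = ⌊7423/780⌋ − ⌊6852/780⌋ = 9 − 8 = 1
n=13: ⌊(14·571)/780⌋ − ⌊(13·571)/780⌋ = ⌊7994/780⌋ − ⌊7423/780⌋ = 10 − 9 = 1
n=14: ⌊(15·571)/780⌋ − ⌊(14·571)/780⌋ = ⌊8565/780⌋ − ⌊7994/780⌋ = 10 − 10 = 0
n=15: ⌊(16·571)/780⌋ − ⌊(15·571)/780⌋ = ⌊9136/780⌋ − ⌊8565/780⌋ = 11 − 10 = 1
n=16: ⌊(17·571)/780⌋ − ⌊(16·571)/780⌋ = ⌊9707/780⌋ − ⌊9136/780⌋ = 12 − 11 = 1
n=17: ⌊(18·571)/780⌋ − ⌊(17·571)/780⌋ = ⌊10278/780⌋ − ⌊9707/780⌋ = 13 − 12 = 1
n=18: ⌊(19·571)/780⌋ − ⌊(18·571)/780⌋ = ⌊10849/780⌋ − ⌊10278/780⌋ = 13 − 13 = 0
n=19: ⌊(20·571)/780⌋ − ⌊(19·571)/780⌋ = ⌊11420/780⌋ − ⌊10849/780⌋ = 14 − 13 = 1
n=20: ⌊(21·571)/780⌋ − ⌊(20·571)/780⌋ = ⌊11991/780⌋ − ⌊11420/780⌋ = 15 − 14 = 1
n=21: ⌊(22·571)/780⌋ − ⌊(21·571)/780⌋ = ⌊12562/780⌋ − ⌊11991/780⌋ = 16 − 15 = 1
n=22: ⌊(23·571)/780⌋ − ⌊(22·571)/780⌋ = ⌊13133/780⌋ − ⌊12562/780⌋ = 16 − 16 = 0
n=23: ⌊(24·571)/780⌋ − ⌊(23·571)/780⌋ = ⌊13704/780⌋ − ⌊13133/780⌋ = 17 − 16 = 1
n=24: ⌊(25·571)/780⌋ − ⌊(24·571)/780⌋ = ⌊14275/780⌋ − ⌊13704/780⌋ = 18 − 17 = 1
n=25: ⌊(26·571)/780⌋ − ⌊(25·571)/780⌋ = ⌊14846/780⌋ − ⌊14275/780⌋ = 19 − 18 = 1
n=26: ⌊(27·571)/780⌋ − ⌊(26·571)/780⌋ = ⌊15417/780⌋ − ⌊14846/780⌋ = 19 − 19 = 0
n=27: ⌊(28·571)/780⌋ − ⌊(27·571)/780⌋ = ⌊15988/780⌋ − ⌊15417/780⌋ = 20 − 19 = 1
n=28: ⌊(29·571)/780⌋ − ⌊(28·571)/780⌋ = ⌊16559/780⌋ − ⌊15988/780⌋ = 21 − 20 = 1
n=29: ⌊(30·571)/780⌋ − ⌊(29·571)/780⌋ = ⌊17130/780⌋ − ⌊16559/780⌋ = 21 − 21 = 0
n=30: ⌊(31·571)/780⌋ − ⌊(30·571)/780⌋ = ⌊17701/780⌋ − ⌊17130/780⌋ = 22 − 21 = 1
n=31: ⌊(32·571)/780⌋ − ⌊(31·571)/780⌋ = ⌊18272/780⌋ − ⌊17701/780⌋ = 23 − 22 = 1
n=32: ⌊(33·571)/780⌋ − ⌊(32·571)/780⌋ = ⌊18843/780⌋ − ⌊18272/780⌋ = 24 − 23 = 1
n=33: ⌊(34·571)/780⌋ − ⌊(33·571)/780⌋ = ⌊19414/780⌋ − ⌊18843/780⌋ = 24 − 24 = 0
n=34: ⌊(35·571)/780⌋ − ⌊(34·571)/780⌋ = ⌊19985/780⌋ − ⌊19414/780⌋ = 25 − 24 = 1
n=35: ⌊(36·571)/780⌋ − ⌊(35·571)/780⌋ = ⌊20556/780⌋ − ⌊19985/780⌋ = 26 − 25 = 1
n=36: ⌊(37·571)/780⌋ − ⌊(36·571)/780⌋ = ⌊21127/780⌋ − ⌊20556/780⌋ = 27 − 26 = 1
n=37: ⌊(38·571)/780⌋ − ⌊(37·571)/780⌋ = ⌊21698/780⌋ − ⌊21127/780⌋ = 27 − 27 = 0
n=38: ⌊(39·571)/780⌋ − ⌊(38·571)/780⌋ = ⌊22269/780⌋ − ⌊21698/780⌋ = 28 − 27 = 1
n=39: ⌊(40·571)/780⌋ − ⌊(39·571)/780⌋ = ⌊22840/780⌋ − ⌊22269/780⌋ = 29 − 28 = 1
n=40: ⌊(41·571)/780⌋ − ⌊(40·571)/780⌋ = ⌊23411/780⌋ − ⌊22840/780⌋ = 30 − 29 = 1
n=41: ⌊(42·571)/780⌋ − ⌊(41·571)/780⌋ = ⌊23982/780⌋ − ⌊23411/780⌋ = 30 − 30 = 0
n=42: ⌊(43·571)/780⌋ − ⌊(42·571)/780⌋ = ⌊24553/780⌋ − ⌊23982/780⌋ = 31 − 30 = 1
n=43: ⌊(44·571)/780⌋ − ⌊(43·571)/780⌋ = ⌊25124/780⌋ − ⌊24553/780⌋ = 32 − 31 = 1
n=44: ⌊(45·571)/780⌋ − ⌊(44·571)/780⌋ = ⌊25695/780⌋ − ⌊25124/780⌋ = 32 − 32 = 0
n=45: ⌊(46·571)/780⌋ − ⌊(45·571)/780⌋ = ⌊26266/780⌋ − ⌊25695/780⌋ = 33 − 32 = 1
n=46: ⌊(47·571)/780⌋ − ⌊(46·571)/780⌋ = ⌊26837/780⌋ − ⌊26266/780⌋ = 34 − 33 = 1
n=47: ⌊(48·571)/780⌋ − ⌊(47·571)/780⌋ = ⌊27408/780⌋ − ⌊26837/780⌋ = 35 − 34 = 1
n=48: ⌊(49·571)/780⌋ − ⌊(48·571)/780⌋ = ⌊27979/780⌋ − ⌊27408/780⌋ = 35 − 35 = 0
n=49: ⌊(50·571)/780⌋ − ⌊(49·571)/780⌋ = ⌊28550/780⌋ − ⌊27979/780⌋ = 36 − 35 = 1
n=50: ⌊(51·571)/780⌋ − ⌊(50·571)/780⌋ = ⌊29121/780⌋ − ⌊28550/780⌋ = 37 − 36 = 1
n=51: ⌊(52·571)/780⌋ − ⌊(51·571)/780⌋ = ⌊29692/780⌋ − ⌊29121/780⌋ = 38 − 37 = 1
n=52: ⌊(53·571)/780⌋ − ⌊(52·571)/780⌋ = ⌊30263/780⌋ − ⌊29692/780⌋ = 38 − 38 = 0
n=53: ⌊(54·571)/780⌋ − ⌊(53·571)/780⌋ = ⌊30834/780⌋ − ⌊30263/780⌋ = 39 − 38 = 1
n=54: ⌊(55·571)/780⌋ − ⌊(54·571)/780⌋ = ⌊31405/780⌋ − ⌊30834/780⌋ = 40 − 39 = 1
n=55: ⌊(56·571)/780⌋ − ⌊(55·571)/780⌋ = ⌊31976/780⌋ − ⌊31405/780⌋ = 40 − 40 = 0
n=56: ⌊(57·571)/780⌋ − ⌊(56·571)/780⌋ = ⌊32547/780⌋ − ⌊31976/780⌋ = 41 − 40 = 1
n=57: ⌊(58·571)/780⌋ − ⌊(57·571)/780⌋ = ⌊33118/780⌋ − ⌊32547/780⌋ = 42 − 41 = 1
n=58: ⌊(59·571)/780⌋ − ⌊(58·571)/780⌋ = ⌊33689/780⌋ − ⌊33118/780⌋ = 43 − 42 = 1
n=59: ⌊(60·571)/780⌋ − ⌊(59·571)/780⌋ = ⌊34260/780⌋ − ⌊33689/780⌋ = 43 − 43 = 0
n=60: ⌊(61·571)/780⌋ − ⌊(60·571)/780⌋ = ⌊34831/780⌋ − ⌊34260/780⌋ = 44 − 43 = 1
n=61: ⌊(62·571)/780⌋ − ⌊(61·571)/780⌋ = ⌊35402/780⌋ − ⌊34831/780⌋ = 45 − 44 = 1
n=62: ⌊(63·571)/780⌋ − ⌊(62·571)/780⌋ = ⌊35973/780⌋ − ⌊35402/780⌋ = 46 − 45 = 1
n=63: ⌊(64·571)/780⌋ − ⌊(63·571)/780⌋ = ⌊36544/780⌋ − ⌊35973/780⌋ = 46 − 46 = 0
n=64: ⌊(65·571)/780⌋ − ⌊(64·571)/780⌋ = ⌊37115/780⌋ − ⌊36544/780⌋ = 47 − 46 = 1
n=65: ⌊(66·571)/780⌋ − ⌊(65·571)/780⌋ = ⌊37686/780⌋ − ⌊37115/780⌋ = 48 − 47 = 1


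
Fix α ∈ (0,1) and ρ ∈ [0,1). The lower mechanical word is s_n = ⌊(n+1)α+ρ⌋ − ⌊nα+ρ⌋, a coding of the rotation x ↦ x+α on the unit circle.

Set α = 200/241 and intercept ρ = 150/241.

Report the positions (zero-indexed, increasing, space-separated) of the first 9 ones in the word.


0 1 2 4 5 6 7 8 10

n=0: ⌊350/241⌋−⌊150/241⌋ = 1−0 = 1  ← one
n=1: ⌊550/241⌋−⌊350/241⌋ = 2−1 = 1  ← one
n=2: ⌊750/241⌋−⌊550/241⌋ = 3−2 = 1  ← one
n=3: ⌊950/241⌋−⌊750/241⌋ = 3−3 = 0
n=4: ⌊1150/241⌋−⌊950/241⌋ = 4−3 = 1  ← one
n=5: ⌊1350/241⌋−⌊1150/241⌋ = 5−4 = 1  ← one
n=6: ⌊1550/241⌋−⌊1350/241⌋ = 6−5 = 1  ← one
n=7: ⌊1750/241⌋−⌊1550/241⌋ = 7−6 = 1  ← one
n=8: ⌊1950/241⌋−⌊1750/241⌋ = 8−7 = 1  ← one
n=9: ⌊2150/241⌋−⌊1950/241⌋ = 8−8 = 0
n=10: ⌊2350/241⌋−⌊2150/241⌋ = 9−8 = 1  ← one
positions of the first 9 ones: 0 1 2 4 5 6 7 8 10


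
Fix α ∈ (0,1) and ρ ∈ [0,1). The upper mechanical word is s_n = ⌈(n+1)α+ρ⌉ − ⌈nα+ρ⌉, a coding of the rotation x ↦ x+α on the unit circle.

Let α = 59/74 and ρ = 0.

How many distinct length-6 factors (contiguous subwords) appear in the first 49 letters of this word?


t_n = ⌈(n·59)/74⌉ for n = 0 … 49:
  n=0…9: ⌈0/74⌉=0 ⌈59/74⌉=1 ⌈118/74⌉=2 ⌈177/74⌉=3 ⌈236/74⌉=4 ⌈295/74⌉=4 ⌈354/74⌉=5 ⌈413/74⌉=6 ⌈472/74⌉=7 ⌈531/74⌉=8
  n=10…19: ⌈590/74⌉=8 ⌈649/74⌉=9 ⌈708/74⌉=10 ⌈767/74⌉=11 ⌈826/74⌉=12 ⌈885/74⌉=12 ⌈944/74⌉=13 ⌈1003/74⌉=14 ⌈1062/74⌉=15 ⌈1121/74⌉=16
  n=20…29: ⌈1180/74⌉=16 ⌈1239/74⌉=17 ⌈1298/74⌉=18 ⌈1357/74⌉=19 ⌈1416/74⌉=20 ⌈1475/74⌉=20 ⌈1534/74⌉=21 ⌈1593/74⌉=22 ⌈1652/74⌉=23 ⌈1711/74⌉=24
  n=30…39: ⌈1770/74⌉=24 ⌈1829/74⌉=25 ⌈1888/74⌉=26 ⌈1947/74⌉=27 ⌈2006/74⌉=28 ⌈2065/74⌉=28 ⌈2124/74⌉=29 ⌈2183/74⌉=30 ⌈2242/74⌉=31 ⌈2301/74⌉=32
  n=40…49: ⌈2360/74⌉=32 ⌈2419/74⌉=33 ⌈2478/74⌉=34 ⌈2537/74⌉=35 ⌈2596/74⌉=36 ⌈2655/74⌉=36 ⌈2714/74⌉=37 ⌈2773/74⌉=38 ⌈2832/74⌉=39 ⌈2891/74⌉=40
s_n = t_(n+1) − t_n for n = 0 … 48 gives
prefix = 1111011110111101111011110111101111011110111101111
slide a length-6 window over [0..5] … [43..48] (44 windows); first occurrence of each distinct factor:
  [  0..  5] 111101
  [  1..  6] 111011
  [  2..  7] 110111
  [  3..  8] 101111
  [  4..  9] 011110
  (the other 39 windows repeat one of these)
distinct factors: {011110, 101111, 110111, 111011, 111101}
count = 5  (Sturmian bound for length 6 is 7)

5


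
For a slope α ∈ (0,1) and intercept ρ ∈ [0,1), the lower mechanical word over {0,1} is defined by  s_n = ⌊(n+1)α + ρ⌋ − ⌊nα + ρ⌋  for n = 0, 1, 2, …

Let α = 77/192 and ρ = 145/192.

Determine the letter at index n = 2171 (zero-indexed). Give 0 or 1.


(n+1)α + ρ = (2172·77 + 145) / 192 = 167389/192
nα + ρ     = (2171·77 + 145) / 192 = 167312/192
⌊167389/192⌋ = 871,  ⌊167312/192⌋ = 871
s_{2171} = 871 − 871 = 0

0


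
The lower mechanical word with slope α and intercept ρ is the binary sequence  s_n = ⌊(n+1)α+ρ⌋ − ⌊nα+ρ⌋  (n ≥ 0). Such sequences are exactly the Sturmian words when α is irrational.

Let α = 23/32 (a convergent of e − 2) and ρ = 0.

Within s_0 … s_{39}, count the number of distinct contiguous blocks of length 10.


11

t_n = ⌊(n·23)/32⌋ for n = 0 … 40:
  n=0…9: ⌊0/32⌋=0 ⌊23/32⌋=0 ⌊46/32⌋=1 ⌊69/32⌋=2 ⌊92/32⌋=2 ⌊115/32⌋=3 ⌊138/32⌋=4 ⌊161/32⌋=5 ⌊184/32⌋=5 ⌊207/32⌋=6
  n=10…19: ⌊230/32⌋=7 ⌊253/32⌋=7 ⌊276/32⌋=8 ⌊299/32⌋=9 ⌊322/32⌋=10 ⌊345/32⌋=10 ⌊368/32⌋=11 ⌊391/32⌋=12 ⌊414/32⌋=12 ⌊437/32⌋=13
  n=20…29: ⌊460/32⌋=14 ⌊483/32⌋=15 ⌊506/32⌋=15 ⌊529/32⌋=16 ⌊552/32⌋=17 ⌊575/32⌋=17 ⌊598/32⌋=18 ⌊621/32⌋=19 ⌊644/32⌋=20 ⌊667/32⌋=20
  n=30…39: ⌊690/32⌋=21 ⌊713/32⌋=22 ⌊736/32⌋=23 ⌊759/32⌋=23 ⌊782/32⌋=24 ⌊805/32⌋=25 ⌊828/32⌋=25 ⌊851/32⌋=26 ⌊874/32⌋=27 ⌊897/32⌋=28
  n=40: ⌊920/32⌋=28
s_n = t_(n+1) − t_n for n = 0 … 39 gives
prefix = 0110111011011101101110110111011101101110
slide a length-10 window over [0..9] … [30..39] (31 windows); first occurrence of each distinct factor:
  [  0..  9] 0110111011
  [  1.. 10] 1101110110
  [  2.. 11] 1011101101
  [  3.. 12] 0111011011
  [  4.. 13] 1110110111
  [  5.. 14] 1101101110
  [  6.. 15] 1011011101
  [ 22.. 31] 1101110111
  [ 23.. 32] 1011101110
  [ 24.. 33] 0111011101
  [ 25.. 34] 1110111011
  (the other 20 windows repeat one of these)
distinct factors: {0110111011, 0111011011, 0111011101, 1011011101, 1011101101, 1011101110, 1101101110, 1101110110, 1101110111, 1110110111, 1110111011}
count = 11  (Sturmian bound for length 10 is 11)


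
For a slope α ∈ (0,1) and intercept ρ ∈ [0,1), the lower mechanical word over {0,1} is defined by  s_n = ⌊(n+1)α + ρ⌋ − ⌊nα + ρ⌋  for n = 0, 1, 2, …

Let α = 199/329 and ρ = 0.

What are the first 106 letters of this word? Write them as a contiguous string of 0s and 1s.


0101101011010110101101011010110101101011011010110101101011010110101101011010110101101101011010110101101011

n=0: ⌊(1·199)/329⌋ − ⌊(0·199)/329⌋ = ⌊199/329⌋ − ⌊0/329⌋ = 0 − 0 = 0
n=1: ⌊(2·199)/329⌋ − ⌊(1·199)/329⌋ = ⌊398/329⌋ − ⌊199/329⌋ = 1 − 0 = 1
n=2: ⌊(3·199)/329⌋ − ⌊(2·199)/329⌋ = ⌊597/329⌋ − ⌊398/329⌋ = 1 − 1 = 0
n=3: ⌊(4·199)/329⌋ − ⌊(3·199)/329⌋ = ⌊796/329⌋ − ⌊597/329⌋ = 2 − 1 = 1
n=4: ⌊(5·199)/329⌋ − ⌊(4·199)/329⌋ = ⌊995/329⌋ − ⌊796/329⌋ = 3 − 2 = 1
n=5: ⌊(6·199)/329⌋ − ⌊(5·199)/329⌋ = ⌊1194/329⌋ − ⌊995/329⌋ = 3 − 3 = 0
n=6: ⌊(7·199)/329⌋ − ⌊(6·199)/329⌋ = ⌊1393/329⌋ − ⌊1194/329⌋ = 4 − 3 = 1
n=7: ⌊(8·199)/329⌋ − ⌊(7·199)/329⌋ = ⌊1592/329⌋ − ⌊1393/329⌋ = 4 − 4 = 0
n=8: ⌊(9·199)/329⌋ − ⌊(8·199)/329⌋ = ⌊1791/329⌋ − ⌊1592/329⌋ = 5 − 4 = 1
n=9: ⌊(10·199)/329⌋ − ⌊(9·199)/329⌋ = ⌊1990/329⌋ − ⌊1791/329⌋ = 6 − 5 = 1
n=10: ⌊(11·199)/329⌋ − ⌊(10·199)/329⌋ = ⌊2189/329⌋ − ⌊1990/329⌋ = 6 − 6 = 0
n=11: ⌊(12·199)/329⌋ − ⌊(11·199)/329⌋ = ⌊2388/329⌋ − ⌊2189/329⌋ = 7 − 6 = 1
n=12: ⌊(13·199)/329⌋ − ⌊(12·199)/329⌋ = ⌊2587/329⌋ − ⌊2388/329⌋ = 7 − 7 = 0
n=13: ⌊(14·199)/329⌋ − ⌊(13·199)/329⌋ = ⌊2786/329⌋ − ⌊2587/329⌋ = 8 − 7 = 1
n=14: ⌊(15·199)/329⌋ − ⌊(14·199)/329⌋ = ⌊2985/329⌋ − ⌊2786/329⌋ = 9 − 8 = 1
n=15: ⌊(16·199)/329⌋ − ⌊(15·199)/329⌋ = ⌊3184/329⌋ − ⌊2985/329⌋ = 9 − 9 = 0
n=16: ⌊(17·199)/329⌋ − ⌊(16·199)/329⌋ = ⌊3383/329⌋ − ⌊3184/329⌋ = 10 − 9 = 1
n=17: ⌊(18·199)/329⌋ − ⌊(17·199)/329⌋ = ⌊3582/329⌋ − ⌊3383/329⌋ = 10 − 10 = 0
n=18: ⌊(19·199)/329⌋ − ⌊(18·199)/329⌋ = ⌊3781/329⌋ − ⌊3582/329⌋ = 11 − 10 = 1
n=19: ⌊(20·199)/329⌋ − ⌊(19·199)/329⌋ = ⌊3980/329⌋ − ⌊3781/329⌋ = 12 − 11 = 1
n=20: ⌊(21·199)/329⌋ − ⌊(20·199)/329⌋ = ⌊4179/329⌋ − ⌊3980/329⌋ = 12 − 12 = 0
n=21: ⌊(22·199)/329⌋ − ⌊(21·199)/329⌋ = ⌊4378/329⌋ − ⌊4179/329⌋ = 13 − 12 = 1
n=22: ⌊(23·199)/329⌋ − ⌊(22·199)/329⌋ = ⌊4577/329⌋ − ⌊4378/329⌋ = 13 − 13 = 0
n=23: ⌊(24·199)/329⌋ − ⌊(23·199)/329⌋ = ⌊4776/329⌋ − ⌊4577/329⌋ = 14 − 13 = 1
n=24: ⌊(25·199)/329⌋ − ⌊(24·199)/329⌋ = ⌊4975/329⌋ − ⌊4776/329⌋ = 15 − 14 = 1
n=25: ⌊(26·199)/329⌋ − ⌊(25·199)/329⌋ = ⌊5174/329⌋ − ⌊4975/329⌋ = 15 − 15 = 0
n=26: ⌊(27·199)/329⌋ − ⌊(26·199)/329⌋ = ⌊5373/329⌋ − ⌊5174/329⌋ = 16 − 15 = 1
n=27: ⌊(28·199)/329⌋ − ⌊(27·199)/329⌋ = ⌊5572/329⌋ − ⌊5373/329⌋ = 16 − 16 = 0
n=28: ⌊(29·199)/329⌋ − ⌊(28·199)/329⌋ = ⌊5771/329⌋ − ⌊5572/329⌋ = 17 − 16 = 1
n=29: ⌊(30·199)/329⌋ − ⌊(29·199)/329⌋ = ⌊5970/329⌋ − ⌊5771/329⌋ = 18 − 17 = 1
n=30: ⌊(31·199)/329⌋ − ⌊(30·199)/329⌋ = ⌊6169/329⌋ − ⌊5970/329⌋ = 18 − 18 = 0
n=31: ⌊(32·199)/329⌋ − ⌊(31·199)/329⌋ = ⌊6368/329⌋ − ⌊6169/329⌋ = 19 − 18 = 1
n=32: ⌊(33·199)/329⌋ − ⌊(32·199)/329⌋ = ⌊6567/329⌋ − ⌊6368/329⌋ = 19 − 19 = 0
n=33: ⌊(34·199)/329⌋ − ⌊(33·199)/329⌋ = ⌊6766/329⌋ − ⌊6567/329⌋ = 20 − 19 = 1
n=34: ⌊(35·199)/329⌋ − ⌊(34·199)/329⌋ = ⌊6965/329⌋ − ⌊6766/329⌋ = 21 − 20 = 1
n=35: ⌊(36·199)/329⌋ − ⌊(35·199)/329⌋ = ⌊7164/329⌋ − ⌊6965/329⌋ = 21 − 21 = 0
n=36: ⌊(37·199)/329⌋ − ⌊(36·199)/329⌋ = ⌊7363/329⌋ − ⌊7164/329⌋ = 22 − 21 = 1
n=37: ⌊(38·199)/329⌋ − ⌊(37·199)/329⌋ = ⌊7562/329⌋ − ⌊7363/329⌋ = 22 − 22 = 0
n=38: ⌊(39·199)/329⌋ − ⌊(38·199)/329⌋ = ⌊7761/329⌋ − ⌊7562/329⌋ = 23 − 22 = 1
n=39: ⌊(40·199)/329⌋ − ⌊(39·199)/329⌋ = ⌊7960/329⌋ − ⌊7761/329⌋ = 24 − 23 = 1
n=40: ⌊(41·199)/329⌋ − ⌊(40·199)/329⌋ = ⌊8159/329⌋ − ⌊7960/329⌋ = 24 − 24 = 0
n=41: ⌊(42·199)/329⌋ − ⌊(41·199)/329⌋ = ⌊8358/329⌋ − ⌊8159/329⌋ = 25 − 24 = 1
n=42: ⌊(43·199)/329⌋ − ⌊(42·199)/329⌋ = ⌊8557/329⌋ − ⌊8358/329⌋ = 26 − 25 = 1
n=43: ⌊(44·199)/329⌋ − ⌊(43·199)/329⌋ = ⌊8756/329⌋ − ⌊8557/329⌋ = 26 − 26 = 0
n=44: ⌊(45·199)/329⌋ − ⌊(44·199)/329⌋ = ⌊8955/329⌋ − ⌊8756/329⌋ = 27 − 26 = 1
n=45: ⌊(46·199)/329⌋ − ⌊(45·199)/329⌋ = ⌊9154/329⌋ − ⌊8955/329⌋ = 27 − 27 = 0
n=46: ⌊(47·199)/329⌋ − ⌊(46·199)/329⌋ = ⌊9353/329⌋ − ⌊9154/329⌋ = 28 − 27 = 1
n=47: ⌊(48·199)/329⌋ − ⌊(47·199)/329⌋ = ⌊9552/329⌋ − ⌊9353/329⌋ = 29 − 28 = 1
n=48: ⌊(49·199)/329⌋ − ⌊(48·199)/329⌋ = ⌊9751/329⌋ − ⌊9552/329⌋ = 29 − 29 = 0
n=49: ⌊(50·199)/329⌋ − ⌊(49·199)/329⌋ = ⌊9950/329⌋ − ⌊9751/329⌋ = 30 − 29 = 1
n=50: ⌊(51·199)/329⌋ − ⌊(50·199)/329⌋ = ⌊10149/329⌋ − ⌊9950/329⌋ = 30 − 30 = 0
n=51: ⌊(52·199)/329⌋ − ⌊(51·199)/329⌋ = ⌊10348/329⌋ − ⌊10149/329⌋ = 31 − 30 = 1
n=52: ⌊(53·199)/329⌋ − ⌊(52·199)/329⌋ = ⌊10547/329⌋ − ⌊10348/329⌋ = 32 − 31 = 1
n=53: ⌊(54·199)/329⌋ − ⌊(53·199)/329⌋ = ⌊10746/329⌋ − ⌊10547/329⌋ = 32 − 32 = 0
n=54: ⌊(55·199)/329⌋ − ⌊(54·199)/329⌋ = ⌊10945/329⌋ − ⌊10746/329⌋ = 33 − 32 = 1
n=55: ⌊(56·199)/329⌋ − ⌊(55·199)/329⌋ = ⌊11144/329⌋ − ⌊10945/329⌋ = 33 − 33 = 0
n=56: ⌊(57·199)/329⌋ − ⌊(56·199)/329⌋ = ⌊11343/329⌋ − ⌊11144/329⌋ = 34 − 33 = 1
n=57: ⌊(58·199)/329⌋ − ⌊(57·199)/329⌋ = ⌊11542/329⌋ − ⌊11343/329⌋ = 35 − 34 = 1
n=58: ⌊(59·199)/329⌋ − ⌊(58·199)/329⌋ = ⌊11741/329⌋ − ⌊11542/329⌋ = 35 − 35 = 0
n=59: ⌊(60·199)/329⌋ − ⌊(59·199)/329⌋ = ⌊11940/329⌋ − ⌊11741/329⌋ = 36 − 35 = 1
n=60: ⌊(61·199)/329⌋ − ⌊(60·199)/329⌋ = ⌊12139/329⌋ − ⌊11940/329⌋ = 36 − 36 = 0
n=61: ⌊(62·199)/329⌋ − ⌊(61·199)/329⌋ = ⌊12338/329⌋ − ⌊12139/329⌋ = 37 − 36 = 1
n=62: ⌊(63·199)/329⌋ − ⌊(62·199)/329⌋ = ⌊12537/329⌋ − ⌊12338/329⌋ = 38 − 37 = 1
n=63: ⌊(64·199)/329⌋ − ⌊(63·199)/329⌋ = ⌊12736/329⌋ − ⌊12537/329⌋ = 38 − 38 = 0
n=64: ⌊(65·199)/329⌋ − ⌊(64·199)/329⌋ = ⌊12935/329⌋ − ⌊12736/329⌋ = 39 − 38 = 1
n=65: ⌊(66·199)/329⌋ − ⌊(65·199)/329⌋ = ⌊13134/329⌋ − ⌊12935/329⌋ = 39 − 39 = 0
n=66: ⌊(67·199)/329⌋ − ⌊(66·199)/329⌋ = ⌊13333/329⌋ − ⌊13134/329⌋ = 40 − 39 = 1
n=67: ⌊(68·199)/329⌋ − ⌊(67·199)/329⌋ = ⌊13532/329⌋ − ⌊13333/329⌋ = 41 − 40 = 1
n=68: ⌊(69·199)/329⌋ − ⌊(68·199)/329⌋ = ⌊13731/329⌋ − ⌊13532/329⌋ = 41 − 41 = 0
n=69: ⌊(70·199)/329⌋ − ⌊(69·199)/329⌋ = ⌊13930/329⌋ − ⌊13731/329⌋ = 42 − 41 = 1
n=70: ⌊(71·199)/329⌋ − ⌊(70·199)/329⌋ = ⌊14129/329⌋ − ⌊13930/329⌋ = 42 − 42 = 0
n=71: ⌊(72·199)/329⌋ − ⌊(71·199)/329⌋ = ⌊14328/329⌋ − ⌊14129/329⌋ = 43 − 42 = 1
n=72: ⌊(73·199)/329⌋ − ⌊(72·199)/329⌋ = ⌊14527/329⌋ − ⌊14328/329⌋ = 44 − 43 = 1
n=73: ⌊(74·199)/329⌋ − ⌊(73·199)/329⌋ = ⌊14726/329⌋ − ⌊14527/329⌋ = 44 − 44 = 0
n=74: ⌊(75·199)/329⌋ − ⌊(74·199)/329⌋ = ⌊14925/329⌋ − ⌊14726/329⌋ = 45 − 44 = 1
n=75: ⌊(76·199)/329⌋ − ⌊(75·199)/329⌋ = ⌊15124/329⌋ − ⌊14925/329⌋ = 45 − 45 = 0
n=76: ⌊(77·199)/329⌋ − ⌊(76·199)/329⌋ = ⌊15323/329⌋ − ⌊15124/329⌋ = 46 − 45 = 1
n=77: ⌊(78·199)/329⌋ − ⌊(77·199)/329⌋ = ⌊15522/329⌋ − ⌊15323/329⌋ = 47 − 46 = 1
n=78: ⌊(79·199)/329⌋ − ⌊(78·199)/329⌋ = ⌊15721/329⌋ − ⌊15522/329⌋ = 47 − 47 = 0
n=79: ⌊(80·199)/329⌋ − ⌊(79·199)/329⌋ = ⌊15920/329⌋ − ⌊15721/329⌋ = 48 − 47 = 1
n=80: ⌊(81·199)/329⌋ − ⌊(80·199)/329⌋ = ⌊16119/329⌋ − ⌊15920/329⌋ = 48 − 48 = 0
n=81: ⌊(82·199)/329⌋ − ⌊(81·199)/329⌋ = ⌊16318/329⌋ − ⌊16119/329⌋ = 49 − 48 = 1
n=82: ⌊(83·199)/329⌋ − ⌊(82·199)/329⌋ = ⌊16517/329⌋ − ⌊16318/329⌋ = 50 − 49 = 1
n=83: ⌊(84·199)/329⌋ − ⌊(83·199)/329⌋ = ⌊16716/329⌋ − ⌊16517/329⌋ = 50 − 50 = 0
n=84: ⌊(85·199)/329⌋ − ⌊(84·199)/329⌋ = ⌊16915/329⌋ − ⌊16716/329⌋ = 51 − 50 = 1
n=85: ⌊(86·199)/329⌋ − ⌊(85·199)/329⌋ = ⌊17114/329⌋ − ⌊16915/329⌋ = 52 − 51 = 1
n=86: ⌊(87·199)/329⌋ − ⌊(86·199)/329⌋ = ⌊17313/329⌋ − ⌊17114/329⌋ = 52 − 52 = 0
n=87: ⌊(88·199)/329⌋ − ⌊(87·199)/329⌋ = ⌊17512/329⌋ − ⌊17313/329⌋ = 53 − 52 = 1
n=88: ⌊(89·199)/329⌋ − ⌊(88·199)/329⌋ = ⌊17711/329⌋ − ⌊17512/329⌋ = 53 − 53 = 0
n=89: ⌊(90·199)/329⌋ − ⌊(89·199)/329⌋ = ⌊17910/329⌋ − ⌊17711/329⌋ = 54 − 53 = 1
n=90: ⌊(91·199)/329⌋ − ⌊(90·199)/329⌋ = ⌊18109/329⌋ − ⌊17910/329⌋ = 55 − 54 = 1
n=91: ⌊(92·199)/329⌋ − ⌊(91·199)/329⌋ = ⌊18308/329⌋ − ⌊18109/329⌋ = 55 − 55 = 0
n=92: ⌊(93·199)/329⌋ − ⌊(92·199)/329⌋ = ⌊18507/329⌋ − ⌊18308/329⌋ = 56 − 55 = 1
n=93: ⌊(94·199)/329⌋ − ⌊(93·199)/329⌋ = ⌊18706/329⌋ − ⌊18507/329⌋ = 56 − 56 = 0
n=94: ⌊(95·199)/329⌋ − ⌊(94·199)/329⌋ = ⌊18905/329⌋ − ⌊18706/329⌋ = 57 − 56 = 1
n=95: ⌊(96·199)/329⌋ − ⌊(95·199)/329⌋ = ⌊19104/329⌋ − ⌊18905/329⌋ = 58 − 57 = 1
n=96: ⌊(97·199)/329⌋ − ⌊(96·199)/329⌋ = ⌊19303/329⌋ − ⌊19104/329⌋ = 58 − 58 = 0
n=97: ⌊(98·199)/329⌋ − ⌊(97·199)/329⌋ = ⌊19502/329⌋ − ⌊19303/329⌋ = 59 − 58 = 1
n=98: ⌊(99·199)/329⌋ − ⌊(98·199)/329⌋ = ⌊19701/329⌋ − ⌊19502/329⌋ = 59 − 59 = 0
n=99: ⌊(100·199)/329⌋ − ⌊(99·199)/329⌋ = ⌊19900/329⌋ − ⌊19701/329⌋ = 60 − 59 = 1
n=100: ⌊(101·199)/329⌋ − ⌊(100·199)/329⌋ = ⌊20099/329⌋ − ⌊19900/329⌋ = 61 − 60 = 1
n=101: ⌊(102·199)/329⌋ − ⌊(101·199)/329⌋ = ⌊20298/329⌋ − ⌊20099/329⌋ = 61 − 61 = 0
n=102: ⌊(103·199)/329⌋ − ⌊(102·199)/329⌋ = ⌊20497/329⌋ − ⌊20298/329⌋ = 62 − 61 = 1
n=103: ⌊(104·199)/329⌋ − ⌊(103·199)/329⌋ = ⌊20696/329⌋ − ⌊20497/329⌋ = 62 − 62 = 0
n=104: ⌊(105·199)/329⌋ − ⌊(104·199)/329⌋ = ⌊20895/329⌋ − ⌊20696/329⌋ = 63 − 62 = 1
n=105: ⌊(106·199)/329⌋ − ⌊(105·199)/329⌋ = ⌊21094/329⌋ − ⌊20895/329⌋ = 64 − 63 = 1
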